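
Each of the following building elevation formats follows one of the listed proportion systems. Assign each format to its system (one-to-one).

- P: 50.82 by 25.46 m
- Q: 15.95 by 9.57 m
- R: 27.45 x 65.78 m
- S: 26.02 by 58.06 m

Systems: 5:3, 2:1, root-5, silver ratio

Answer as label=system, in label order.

P=2:1, Q=5:3, R=silver ratio, S=root-5

P = 50.82/25.46 ≈ 1.996 → 2:1 (2.000)
Q = 15.95/9.57 ≈ 1.667 → 5:3 (1.667)
R = 65.78/27.45 ≈ 2.396 → silver ratio (2.414)
S = 58.06/26.02 ≈ 2.231 → root-5 (2.236)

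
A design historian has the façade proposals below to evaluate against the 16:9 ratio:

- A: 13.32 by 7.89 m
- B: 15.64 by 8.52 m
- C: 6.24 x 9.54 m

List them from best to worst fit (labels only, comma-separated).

Ratios: A = 13.32 / 7.89 ≈ 1.688; B = 15.64 / 8.52 ≈ 1.836; C = 9.54 / 6.24 ≈ 1.529.
|Δ from 1.778|: A 0.090; B 0.058; C 0.249.

B, A, C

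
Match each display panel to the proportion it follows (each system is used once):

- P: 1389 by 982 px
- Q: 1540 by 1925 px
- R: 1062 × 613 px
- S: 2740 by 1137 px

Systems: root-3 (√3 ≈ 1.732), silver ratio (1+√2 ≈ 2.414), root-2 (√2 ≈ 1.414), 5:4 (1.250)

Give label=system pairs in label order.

P=root-2, Q=5:4, R=root-3, S=silver ratio

P = 1389/982 ≈ 1.414 → root-2 (1.414)
Q = 1925/1540 ≈ 1.250 → 5:4 (1.250)
R = 1062/613 ≈ 1.732 → root-3 (1.732)
S = 2740/1137 ≈ 2.410 → silver ratio (2.414)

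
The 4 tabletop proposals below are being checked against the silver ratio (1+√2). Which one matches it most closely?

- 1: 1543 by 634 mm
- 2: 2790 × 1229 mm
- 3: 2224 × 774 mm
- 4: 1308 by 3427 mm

Target silver ratio ≈ 2.414.
1: 2.434 (Δ0.020)  2: 2.270 (Δ0.144)  3: 2.873 (Δ0.459)  4: 2.620 (Δ0.206)

1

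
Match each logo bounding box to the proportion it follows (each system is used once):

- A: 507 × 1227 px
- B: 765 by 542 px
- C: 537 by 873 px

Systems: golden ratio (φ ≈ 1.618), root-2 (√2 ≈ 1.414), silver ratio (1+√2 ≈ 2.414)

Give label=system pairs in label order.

Ratios: A ≈ 2.420; B ≈ 1.411; C ≈ 1.626.
Targets: golden ratio ≈ 1.618; root-2 ≈ 1.414; silver ratio ≈ 2.414.

A=silver ratio, B=root-2, C=golden ratio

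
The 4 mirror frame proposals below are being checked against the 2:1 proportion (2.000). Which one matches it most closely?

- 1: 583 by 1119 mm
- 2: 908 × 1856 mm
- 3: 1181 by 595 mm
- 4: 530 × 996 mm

3

Target 2:1 ≈ 2.000.
1: 1.919 (Δ0.081)  2: 2.044 (Δ0.044)  3: 1.985 (Δ0.015)  4: 1.879 (Δ0.121)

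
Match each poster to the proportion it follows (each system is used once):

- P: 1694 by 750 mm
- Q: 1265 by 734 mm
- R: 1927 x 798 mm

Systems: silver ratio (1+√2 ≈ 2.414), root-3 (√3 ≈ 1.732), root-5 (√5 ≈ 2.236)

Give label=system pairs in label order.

Ratios: P ≈ 2.259; Q ≈ 1.723; R ≈ 2.415.
Targets: silver ratio ≈ 2.414; root-3 ≈ 1.732; root-5 ≈ 2.236.

P=root-5, Q=root-3, R=silver ratio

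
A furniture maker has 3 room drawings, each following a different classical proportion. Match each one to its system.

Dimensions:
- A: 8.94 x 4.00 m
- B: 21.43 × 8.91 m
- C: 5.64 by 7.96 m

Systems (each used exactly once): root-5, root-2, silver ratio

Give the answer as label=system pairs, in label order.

A=root-5, B=silver ratio, C=root-2

A = 8.94/4.00 ≈ 2.235 → root-5 (2.236)
B = 21.43/8.91 ≈ 2.405 → silver ratio (2.414)
C = 7.96/5.64 ≈ 1.411 → root-2 (1.414)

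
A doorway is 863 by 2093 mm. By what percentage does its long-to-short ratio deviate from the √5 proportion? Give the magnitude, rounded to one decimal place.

8.5%

Ratio = 2093 / 863 ≈ 2.4253.
Ideal root-5 ≈ 2.2361. |2.4253 − 2.2361| / 2.2361 ≈ 8.46% → 8.5%.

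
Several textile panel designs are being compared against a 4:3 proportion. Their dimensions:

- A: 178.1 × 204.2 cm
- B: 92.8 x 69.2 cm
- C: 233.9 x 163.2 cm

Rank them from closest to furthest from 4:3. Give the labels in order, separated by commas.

B, C, A

A: 204.2/178.1 ≈ 1.147 → |1.147 − 1.333| = 0.186
B: 92.8/69.2 ≈ 1.341 → |1.341 − 1.333| = 0.008
C: 233.9/163.2 ≈ 1.433 → |1.433 − 1.333| = 0.100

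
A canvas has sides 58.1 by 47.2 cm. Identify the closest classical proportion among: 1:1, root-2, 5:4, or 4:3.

58.1/47.2 ≈ 1.231. Nearest candidates are 5:4 (1.250, off by 0.019) and 4:3 (1.333, off by 0.102).

5:4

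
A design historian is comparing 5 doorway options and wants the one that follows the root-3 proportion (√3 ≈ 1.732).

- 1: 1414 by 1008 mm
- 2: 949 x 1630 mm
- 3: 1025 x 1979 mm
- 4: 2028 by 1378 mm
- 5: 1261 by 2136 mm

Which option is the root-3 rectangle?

Ratios (long/short): 1 ≈ 1.403; 2 ≈ 1.718; 3 ≈ 1.931; 4 ≈ 1.472; 5 ≈ 1.694.
root-3 ≈ 1.732; option 2 is nearest (Δ 0.014).

2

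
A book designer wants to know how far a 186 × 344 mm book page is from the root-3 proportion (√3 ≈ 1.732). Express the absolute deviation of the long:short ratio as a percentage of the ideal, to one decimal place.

Ratio = 344 / 186 ≈ 1.8495.
Ideal root-3 ≈ 1.7321. |1.8495 − 1.7321| / 1.7321 ≈ 6.78% → 6.8%.

6.8%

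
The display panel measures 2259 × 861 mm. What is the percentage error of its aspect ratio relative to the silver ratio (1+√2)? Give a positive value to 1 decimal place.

Ratio = 2259 / 861 ≈ 2.6237.
Ideal silver ratio ≈ 2.4142. |2.6237 − 2.4142| / 2.4142 ≈ 8.68% → 8.7%.

8.7%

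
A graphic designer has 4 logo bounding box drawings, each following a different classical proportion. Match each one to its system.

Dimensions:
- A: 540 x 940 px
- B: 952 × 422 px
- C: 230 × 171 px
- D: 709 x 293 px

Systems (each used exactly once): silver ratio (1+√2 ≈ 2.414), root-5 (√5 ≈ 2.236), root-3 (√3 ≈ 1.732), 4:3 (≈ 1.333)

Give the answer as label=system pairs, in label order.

Ratios: A ≈ 1.741; B ≈ 2.256; C ≈ 1.345; D ≈ 2.420.
Targets: silver ratio ≈ 2.414; root-5 ≈ 2.236; root-3 ≈ 1.732; 4:3 ≈ 1.333.

A=root-3, B=root-5, C=4:3, D=silver ratio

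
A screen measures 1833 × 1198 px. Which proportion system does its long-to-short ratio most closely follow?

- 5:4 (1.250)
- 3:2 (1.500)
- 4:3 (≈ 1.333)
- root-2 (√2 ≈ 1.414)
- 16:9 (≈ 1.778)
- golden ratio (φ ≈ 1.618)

1833/1198 ≈ 1.530. Nearest candidates are 3:2 (1.500, off by 0.030) and golden ratio (1.618, off by 0.088).

3:2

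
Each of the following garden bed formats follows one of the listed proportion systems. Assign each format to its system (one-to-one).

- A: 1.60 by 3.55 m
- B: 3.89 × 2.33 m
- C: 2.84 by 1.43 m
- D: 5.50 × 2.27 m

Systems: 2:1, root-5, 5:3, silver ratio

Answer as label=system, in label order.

Ratios: A ≈ 2.219; B ≈ 1.670; C ≈ 1.986; D ≈ 2.423.
Targets: 2:1 ≈ 2.000; root-5 ≈ 2.236; 5:3 ≈ 1.667; silver ratio ≈ 2.414.

A=root-5, B=5:3, C=2:1, D=silver ratio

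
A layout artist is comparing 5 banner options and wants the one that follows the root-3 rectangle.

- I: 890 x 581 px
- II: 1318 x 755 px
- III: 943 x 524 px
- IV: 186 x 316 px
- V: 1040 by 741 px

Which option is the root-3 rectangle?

II

Target root-3 ≈ 1.732.
I: 1.532 (Δ0.200)  II: 1.746 (Δ0.014)  III: 1.800 (Δ0.068)  IV: 1.699 (Δ0.033)  V: 1.404 (Δ0.328)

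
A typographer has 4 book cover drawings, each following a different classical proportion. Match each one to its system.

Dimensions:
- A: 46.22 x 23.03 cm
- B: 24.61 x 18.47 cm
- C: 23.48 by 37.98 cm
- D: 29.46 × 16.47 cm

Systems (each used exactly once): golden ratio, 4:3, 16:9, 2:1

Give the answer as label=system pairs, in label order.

A=2:1, B=4:3, C=golden ratio, D=16:9

A = 46.22/23.03 ≈ 2.007 → 2:1 (2.000)
B = 24.61/18.47 ≈ 1.332 → 4:3 (1.333)
C = 37.98/23.48 ≈ 1.618 → golden ratio (1.618)
D = 29.46/16.47 ≈ 1.789 → 16:9 (1.778)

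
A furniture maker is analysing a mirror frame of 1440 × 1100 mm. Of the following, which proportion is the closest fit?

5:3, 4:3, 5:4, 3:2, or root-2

4:3

Ratio = 1440 / 1100 ≈ 1.309.
Distances: 5:3 1.667 (Δ 0.358); 4:3 1.333 (Δ 0.024); 5:4 1.250 (Δ 0.059); 3:2 1.500 (Δ 0.191); root-2 1.414 (Δ 0.105).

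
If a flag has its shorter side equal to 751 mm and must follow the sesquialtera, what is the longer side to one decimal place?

3:2 = 1.50000.
Longer side = 751 × 1.50000 ≈ 1126.500 → 1126.5 mm.

1126.5 mm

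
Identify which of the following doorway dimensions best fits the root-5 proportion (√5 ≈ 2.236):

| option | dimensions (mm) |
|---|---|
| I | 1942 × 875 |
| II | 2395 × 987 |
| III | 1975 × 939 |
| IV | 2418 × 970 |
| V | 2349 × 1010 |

Ratios (long/short): I ≈ 2.219; II ≈ 2.427; III ≈ 2.103; IV ≈ 2.493; V ≈ 2.326.
root-5 ≈ 2.236; option I is nearest (Δ 0.017).

I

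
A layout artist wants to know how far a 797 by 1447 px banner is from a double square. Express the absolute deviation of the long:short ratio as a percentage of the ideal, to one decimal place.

9.2%

Ratio = 1447 / 797 ≈ 1.8156.
Ideal 2:1 = 2.0000. |1.8156 − 2.0000| / 2.0000 ≈ 9.22% → 9.2%.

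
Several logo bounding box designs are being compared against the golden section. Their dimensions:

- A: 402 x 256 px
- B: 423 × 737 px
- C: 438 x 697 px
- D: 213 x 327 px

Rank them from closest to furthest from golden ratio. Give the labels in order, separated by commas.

A: 402/256 ≈ 1.570 → |1.570 − 1.618| = 0.048
B: 737/423 ≈ 1.742 → |1.742 − 1.618| = 0.124
C: 697/438 ≈ 1.591 → |1.591 − 1.618| = 0.027
D: 327/213 ≈ 1.535 → |1.535 − 1.618| = 0.083

C, A, D, B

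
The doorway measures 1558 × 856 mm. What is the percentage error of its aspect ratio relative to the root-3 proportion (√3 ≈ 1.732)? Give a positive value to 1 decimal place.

5.1%

Ratio = 1558 / 856 ≈ 1.8201.
Ideal root-3 ≈ 1.7321. |1.8201 − 1.7321| / 1.7321 ≈ 5.08% → 5.1%.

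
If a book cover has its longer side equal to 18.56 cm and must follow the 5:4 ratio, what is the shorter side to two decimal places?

14.85 cm

5:4 = 1.25000.
Shorter side = 18.56 ÷ 1.25000 ≈ 14.8480 → 14.85 cm.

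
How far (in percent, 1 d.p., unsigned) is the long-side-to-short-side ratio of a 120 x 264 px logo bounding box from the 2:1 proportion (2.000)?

10.0%

Ratio = 264 / 120 ≈ 2.2000.
Ideal 2:1 = 2.0000. |2.2000 − 2.0000| / 2.0000 ≈ 10.00% → 10.0%.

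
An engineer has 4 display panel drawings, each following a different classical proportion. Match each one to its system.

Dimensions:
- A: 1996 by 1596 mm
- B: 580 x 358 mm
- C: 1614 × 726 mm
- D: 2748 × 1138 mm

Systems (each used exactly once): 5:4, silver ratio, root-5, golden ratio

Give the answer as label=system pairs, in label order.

A = 1996/1596 ≈ 1.251 → 5:4 (1.250)
B = 580/358 ≈ 1.620 → golden ratio (1.618)
C = 1614/726 ≈ 2.223 → root-5 (2.236)
D = 2748/1138 ≈ 2.415 → silver ratio (2.414)

A=5:4, B=golden ratio, C=root-5, D=silver ratio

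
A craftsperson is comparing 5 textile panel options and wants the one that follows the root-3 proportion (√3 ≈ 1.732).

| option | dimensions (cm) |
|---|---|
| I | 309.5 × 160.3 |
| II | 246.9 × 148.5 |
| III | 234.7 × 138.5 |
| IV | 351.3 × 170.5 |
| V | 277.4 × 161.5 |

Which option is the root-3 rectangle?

V

Target root-3 ≈ 1.732.
I: 1.931 (Δ0.199)  II: 1.663 (Δ0.069)  III: 1.695 (Δ0.037)  IV: 2.060 (Δ0.328)  V: 1.718 (Δ0.014)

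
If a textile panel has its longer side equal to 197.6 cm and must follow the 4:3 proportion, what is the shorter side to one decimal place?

148.2 cm

4:3 ≈ 1.33333.
Shorter side = 197.6 ÷ 1.33333 ≈ 148.200 → 148.2 cm.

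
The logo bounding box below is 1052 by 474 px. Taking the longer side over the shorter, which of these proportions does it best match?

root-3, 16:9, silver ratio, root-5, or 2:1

1052/474 ≈ 2.219. Nearest candidates are root-5 (2.236, off by 0.017) and silver ratio (2.414, off by 0.195).

root-5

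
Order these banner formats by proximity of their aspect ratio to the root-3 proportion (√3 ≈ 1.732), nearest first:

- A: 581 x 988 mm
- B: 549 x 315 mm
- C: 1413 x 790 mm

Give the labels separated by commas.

A: 988/581 ≈ 1.701 → |1.701 − 1.732| = 0.031
B: 549/315 ≈ 1.743 → |1.743 − 1.732| = 0.011
C: 1413/790 ≈ 1.789 → |1.789 − 1.732| = 0.057

B, A, C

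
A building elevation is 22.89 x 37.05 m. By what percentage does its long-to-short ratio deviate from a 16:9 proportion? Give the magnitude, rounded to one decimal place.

9.0%

Ratio = 37.05 / 22.89 ≈ 1.6186.
Ideal 16:9 ≈ 1.7778. |1.6186 − 1.7778| / 1.7778 ≈ 8.95% → 9.0%.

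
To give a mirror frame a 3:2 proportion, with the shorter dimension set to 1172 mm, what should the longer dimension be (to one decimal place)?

3:2 = 1.50000.
Longer side = 1172 × 1.50000 ≈ 1758.000 → 1758.0 mm.

1758.0 mm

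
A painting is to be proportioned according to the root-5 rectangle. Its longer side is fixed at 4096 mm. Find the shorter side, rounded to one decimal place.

1831.8 mm

root-5 ≈ 2.23607.
Shorter side = 4096 ÷ 2.23607 ≈ 1831.785 → 1831.8 mm.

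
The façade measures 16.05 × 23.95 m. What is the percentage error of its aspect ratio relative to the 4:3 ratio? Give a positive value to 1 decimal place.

11.9%

Ratio = 23.95 / 16.05 ≈ 1.4922.
Ideal 4:3 ≈ 1.3333. |1.4922 − 1.3333| / 1.3333 ≈ 11.92% → 11.9%.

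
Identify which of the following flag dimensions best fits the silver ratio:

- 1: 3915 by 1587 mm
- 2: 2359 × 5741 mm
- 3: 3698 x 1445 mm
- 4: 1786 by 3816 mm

Target silver ratio ≈ 2.414.
1: 2.467 (Δ0.053)  2: 2.434 (Δ0.020)  3: 2.559 (Δ0.145)  4: 2.137 (Δ0.277)

2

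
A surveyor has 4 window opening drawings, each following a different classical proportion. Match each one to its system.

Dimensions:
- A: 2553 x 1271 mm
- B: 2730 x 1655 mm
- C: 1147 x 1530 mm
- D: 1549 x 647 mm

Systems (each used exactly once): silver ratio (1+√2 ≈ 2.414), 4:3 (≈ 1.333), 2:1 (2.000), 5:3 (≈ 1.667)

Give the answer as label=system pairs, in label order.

Ratios: A ≈ 2.009; B ≈ 1.650; C ≈ 1.334; D ≈ 2.394.
Targets: silver ratio ≈ 2.414; 4:3 ≈ 1.333; 2:1 ≈ 2.000; 5:3 ≈ 1.667.

A=2:1, B=5:3, C=4:3, D=silver ratio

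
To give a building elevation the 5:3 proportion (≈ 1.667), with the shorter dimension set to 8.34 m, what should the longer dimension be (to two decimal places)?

13.90 m

5:3 ≈ 1.66667.
Longer side = 8.34 × 1.66667 ≈ 13.9000 → 13.90 m.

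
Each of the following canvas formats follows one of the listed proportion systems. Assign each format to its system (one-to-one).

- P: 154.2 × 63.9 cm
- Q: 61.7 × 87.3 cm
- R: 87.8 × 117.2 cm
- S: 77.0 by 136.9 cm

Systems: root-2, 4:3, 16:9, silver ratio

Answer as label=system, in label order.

P=silver ratio, Q=root-2, R=4:3, S=16:9

Ratios: P ≈ 2.413; Q ≈ 1.415; R ≈ 1.335; S ≈ 1.778.
Targets: root-2 ≈ 1.414; 4:3 ≈ 1.333; 16:9 ≈ 1.778; silver ratio ≈ 2.414.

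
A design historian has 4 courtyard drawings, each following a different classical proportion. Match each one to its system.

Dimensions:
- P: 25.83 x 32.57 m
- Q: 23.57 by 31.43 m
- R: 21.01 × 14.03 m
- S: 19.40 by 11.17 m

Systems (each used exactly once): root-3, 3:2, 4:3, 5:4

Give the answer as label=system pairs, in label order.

P=5:4, Q=4:3, R=3:2, S=root-3

Ratios: P ≈ 1.261; Q ≈ 1.333; R ≈ 1.498; S ≈ 1.737.
Targets: root-3 ≈ 1.732; 3:2 ≈ 1.500; 4:3 ≈ 1.333; 5:4 ≈ 1.250.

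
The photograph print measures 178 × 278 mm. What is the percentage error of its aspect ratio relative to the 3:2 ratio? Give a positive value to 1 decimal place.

4.1%

Ratio = 278 / 178 ≈ 1.5618.
Ideal 3:2 = 1.5000. |1.5618 − 1.5000| / 1.5000 ≈ 4.12% → 4.1%.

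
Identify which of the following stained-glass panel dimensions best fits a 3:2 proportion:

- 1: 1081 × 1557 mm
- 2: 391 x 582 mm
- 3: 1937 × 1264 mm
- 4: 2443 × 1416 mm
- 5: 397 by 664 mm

Ratios (long/short): 1 ≈ 1.440; 2 ≈ 1.488; 3 ≈ 1.532; 4 ≈ 1.725; 5 ≈ 1.673.
3:2 ≈ 1.500; option 2 is nearest (Δ 0.012).

2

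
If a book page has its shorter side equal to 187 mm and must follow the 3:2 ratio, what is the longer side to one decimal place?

3:2 = 1.50000.
Longer side = 187 × 1.50000 ≈ 280.500 → 280.5 mm.

280.5 mm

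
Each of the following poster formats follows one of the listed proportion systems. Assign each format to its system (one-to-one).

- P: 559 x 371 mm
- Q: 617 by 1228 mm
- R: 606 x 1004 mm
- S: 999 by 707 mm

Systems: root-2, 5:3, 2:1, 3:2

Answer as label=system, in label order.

P=3:2, Q=2:1, R=5:3, S=root-2

Ratios: P ≈ 1.507; Q ≈ 1.990; R ≈ 1.657; S ≈ 1.413.
Targets: root-2 ≈ 1.414; 5:3 ≈ 1.667; 2:1 ≈ 2.000; 3:2 ≈ 1.500.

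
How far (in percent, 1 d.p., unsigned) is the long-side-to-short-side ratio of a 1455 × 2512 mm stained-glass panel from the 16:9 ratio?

Ratio = 2512 / 1455 ≈ 1.7265.
Ideal 16:9 ≈ 1.7778. |1.7265 − 1.7778| / 1.7778 ≈ 2.89% → 2.9%.

2.9%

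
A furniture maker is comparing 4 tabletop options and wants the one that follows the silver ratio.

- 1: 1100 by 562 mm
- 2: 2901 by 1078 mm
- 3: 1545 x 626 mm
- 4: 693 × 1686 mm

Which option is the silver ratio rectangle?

Ratios (long/short): 1 ≈ 1.957; 2 ≈ 2.691; 3 ≈ 2.468; 4 ≈ 2.433.
silver ratio ≈ 2.414; option 4 is nearest (Δ 0.019).

4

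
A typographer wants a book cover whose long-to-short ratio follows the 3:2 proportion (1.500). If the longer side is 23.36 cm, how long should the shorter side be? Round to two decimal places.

3:2 = 1.50000.
Shorter side = 23.36 ÷ 1.50000 ≈ 15.5733 → 15.57 cm.

15.57 cm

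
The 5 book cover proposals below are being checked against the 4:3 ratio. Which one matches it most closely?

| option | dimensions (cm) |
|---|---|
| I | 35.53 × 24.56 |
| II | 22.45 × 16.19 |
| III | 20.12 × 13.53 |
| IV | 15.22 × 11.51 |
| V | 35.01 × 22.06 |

IV

Ratios (long/short): I ≈ 1.447; II ≈ 1.387; III ≈ 1.487; IV ≈ 1.322; V ≈ 1.587.
4:3 ≈ 1.333; option IV is nearest (Δ 0.011).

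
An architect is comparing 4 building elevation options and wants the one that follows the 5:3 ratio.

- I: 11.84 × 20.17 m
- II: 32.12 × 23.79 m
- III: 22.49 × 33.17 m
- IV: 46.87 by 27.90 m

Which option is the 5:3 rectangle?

IV

Target 5:3 ≈ 1.667.
I: 1.704 (Δ0.037)  II: 1.350 (Δ0.317)  III: 1.475 (Δ0.192)  IV: 1.680 (Δ0.013)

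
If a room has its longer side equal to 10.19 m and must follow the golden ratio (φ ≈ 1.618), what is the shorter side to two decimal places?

golden ratio ≈ 1.61803.
Shorter side = 10.19 ÷ 1.61803 ≈ 6.2978 → 6.30 m.

6.30 m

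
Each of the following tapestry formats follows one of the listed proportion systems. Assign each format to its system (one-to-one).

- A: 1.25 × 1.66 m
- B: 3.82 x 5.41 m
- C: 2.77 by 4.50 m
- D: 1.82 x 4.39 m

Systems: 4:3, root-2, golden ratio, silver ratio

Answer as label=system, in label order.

A = 1.66/1.25 ≈ 1.328 → 4:3 (1.333)
B = 5.41/3.82 ≈ 1.416 → root-2 (1.414)
C = 4.50/2.77 ≈ 1.625 → golden ratio (1.618)
D = 4.39/1.82 ≈ 2.412 → silver ratio (2.414)

A=4:3, B=root-2, C=golden ratio, D=silver ratio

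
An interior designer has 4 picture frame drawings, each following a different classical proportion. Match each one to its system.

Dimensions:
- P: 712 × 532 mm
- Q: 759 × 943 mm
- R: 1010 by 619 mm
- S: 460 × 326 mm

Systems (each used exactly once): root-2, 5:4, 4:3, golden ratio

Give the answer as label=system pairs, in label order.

Ratios: P ≈ 1.338; Q ≈ 1.242; R ≈ 1.632; S ≈ 1.411.
Targets: root-2 ≈ 1.414; 5:4 ≈ 1.250; 4:3 ≈ 1.333; golden ratio ≈ 1.618.

P=4:3, Q=5:4, R=golden ratio, S=root-2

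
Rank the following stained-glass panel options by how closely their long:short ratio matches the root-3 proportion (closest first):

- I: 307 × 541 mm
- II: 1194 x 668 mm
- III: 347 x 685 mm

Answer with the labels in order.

I, II, III

Ratios: I = 541 / 307 ≈ 1.762; II = 1194 / 668 ≈ 1.787; III = 685 / 347 ≈ 1.974.
|Δ from 1.732|: I 0.030; II 0.055; III 0.242.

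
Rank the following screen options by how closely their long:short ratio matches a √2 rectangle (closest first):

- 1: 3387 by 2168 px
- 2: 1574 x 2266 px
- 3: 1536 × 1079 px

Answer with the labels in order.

1: 3387/2168 ≈ 1.562 → |1.562 − 1.414| = 0.148
2: 2266/1574 ≈ 1.440 → |1.440 − 1.414| = 0.026
3: 1536/1079 ≈ 1.424 → |1.424 − 1.414| = 0.010

3, 2, 1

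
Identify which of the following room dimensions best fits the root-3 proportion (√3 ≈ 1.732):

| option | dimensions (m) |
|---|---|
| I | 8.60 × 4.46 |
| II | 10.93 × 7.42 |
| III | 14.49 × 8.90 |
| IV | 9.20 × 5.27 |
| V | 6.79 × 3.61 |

Target root-3 ≈ 1.732.
I: 1.928 (Δ0.196)  II: 1.473 (Δ0.259)  III: 1.628 (Δ0.104)  IV: 1.746 (Δ0.014)  V: 1.881 (Δ0.149)

IV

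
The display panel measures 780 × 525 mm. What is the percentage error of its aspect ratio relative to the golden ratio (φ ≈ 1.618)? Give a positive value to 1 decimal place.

Ratio = 780 / 525 ≈ 1.4857.
Ideal golden ratio ≈ 1.6180. |1.4857 − 1.6180| / 1.6180 ≈ 8.18% → 8.2%.

8.2%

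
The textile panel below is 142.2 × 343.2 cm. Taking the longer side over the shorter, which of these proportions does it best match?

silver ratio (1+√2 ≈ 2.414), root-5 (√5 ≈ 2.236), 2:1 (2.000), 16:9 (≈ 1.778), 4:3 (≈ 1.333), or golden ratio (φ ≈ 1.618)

343.2/142.2 ≈ 2.414. Nearest candidates are silver ratio (2.414, off by 0.000) and root-5 (2.236, off by 0.178).

silver ratio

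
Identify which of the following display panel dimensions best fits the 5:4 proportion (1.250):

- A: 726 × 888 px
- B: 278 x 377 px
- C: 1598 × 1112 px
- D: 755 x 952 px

Ratios (long/short): A ≈ 1.223; B ≈ 1.356; C ≈ 1.437; D ≈ 1.261.
5:4 ≈ 1.250; option D is nearest (Δ 0.011).

D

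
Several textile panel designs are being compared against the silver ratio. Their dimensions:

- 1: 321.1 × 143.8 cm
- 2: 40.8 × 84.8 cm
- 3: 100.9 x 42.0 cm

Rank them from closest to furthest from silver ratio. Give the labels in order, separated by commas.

3, 1, 2

1: 321.1/143.8 ≈ 2.233 → |2.233 − 2.414| = 0.181
2: 84.8/40.8 ≈ 2.078 → |2.078 − 2.414| = 0.336
3: 100.9/42.0 ≈ 2.402 → |2.402 − 2.414| = 0.012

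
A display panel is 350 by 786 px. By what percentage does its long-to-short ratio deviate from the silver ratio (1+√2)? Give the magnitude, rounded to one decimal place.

7.0%

Ratio = 786 / 350 ≈ 2.2457.
Ideal silver ratio ≈ 2.4142. |2.2457 − 2.4142| / 2.4142 ≈ 6.98% → 7.0%.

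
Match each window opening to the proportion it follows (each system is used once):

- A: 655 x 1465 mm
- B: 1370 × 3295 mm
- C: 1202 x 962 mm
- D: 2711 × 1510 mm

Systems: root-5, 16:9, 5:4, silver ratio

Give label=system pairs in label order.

Ratios: A ≈ 2.237; B ≈ 2.405; C ≈ 1.249; D ≈ 1.795.
Targets: root-5 ≈ 2.236; 16:9 ≈ 1.778; 5:4 ≈ 1.250; silver ratio ≈ 2.414.

A=root-5, B=silver ratio, C=5:4, D=16:9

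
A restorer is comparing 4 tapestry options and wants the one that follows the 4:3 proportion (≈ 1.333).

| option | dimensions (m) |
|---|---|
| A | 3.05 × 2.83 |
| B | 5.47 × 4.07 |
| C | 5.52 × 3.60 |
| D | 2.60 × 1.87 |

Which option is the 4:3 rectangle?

Ratios (long/short): A ≈ 1.078; B ≈ 1.344; C ≈ 1.533; D ≈ 1.390.
4:3 ≈ 1.333; option B is nearest (Δ 0.011).

B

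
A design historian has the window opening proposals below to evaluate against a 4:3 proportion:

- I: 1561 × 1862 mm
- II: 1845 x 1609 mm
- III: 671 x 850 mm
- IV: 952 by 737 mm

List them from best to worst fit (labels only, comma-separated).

Ratios: I = 1862 / 1561 ≈ 1.193; II = 1845 / 1609 ≈ 1.147; III = 850 / 671 ≈ 1.267; IV = 952 / 737 ≈ 1.292.
|Δ from 1.333|: I 0.140; II 0.186; III 0.066; IV 0.041.

IV, III, I, II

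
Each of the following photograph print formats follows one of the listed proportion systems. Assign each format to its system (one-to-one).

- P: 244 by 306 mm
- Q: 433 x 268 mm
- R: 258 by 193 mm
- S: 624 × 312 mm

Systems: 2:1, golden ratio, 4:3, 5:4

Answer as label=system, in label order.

P = 306/244 ≈ 1.254 → 5:4 (1.250)
Q = 433/268 ≈ 1.616 → golden ratio (1.618)
R = 258/193 ≈ 1.337 → 4:3 (1.333)
S = 624/312 ≈ 2.000 → 2:1 (2.000)

P=5:4, Q=golden ratio, R=4:3, S=2:1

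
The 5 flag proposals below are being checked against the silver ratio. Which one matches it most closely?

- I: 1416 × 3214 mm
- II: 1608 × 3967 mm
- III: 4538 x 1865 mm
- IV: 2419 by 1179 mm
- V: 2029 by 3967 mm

III

Ratios (long/short): I ≈ 2.270; II ≈ 2.467; III ≈ 2.433; IV ≈ 2.052; V ≈ 1.955.
silver ratio ≈ 2.414; option III is nearest (Δ 0.019).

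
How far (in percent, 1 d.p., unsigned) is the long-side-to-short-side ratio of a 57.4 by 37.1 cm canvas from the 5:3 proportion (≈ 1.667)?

Ratio = 57.4 / 37.1 ≈ 1.5472.
Ideal 5:3 ≈ 1.6667. |1.5472 − 1.6667| / 1.6667 ≈ 7.17% → 7.2%.

7.2%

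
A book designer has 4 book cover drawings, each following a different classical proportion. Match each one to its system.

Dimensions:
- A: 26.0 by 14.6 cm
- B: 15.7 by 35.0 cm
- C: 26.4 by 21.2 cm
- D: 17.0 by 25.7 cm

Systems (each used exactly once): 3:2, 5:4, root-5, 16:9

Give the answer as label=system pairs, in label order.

A = 26.0/14.6 ≈ 1.781 → 16:9 (1.778)
B = 35.0/15.7 ≈ 2.229 → root-5 (2.236)
C = 26.4/21.2 ≈ 1.245 → 5:4 (1.250)
D = 25.7/17.0 ≈ 1.512 → 3:2 (1.500)

A=16:9, B=root-5, C=5:4, D=3:2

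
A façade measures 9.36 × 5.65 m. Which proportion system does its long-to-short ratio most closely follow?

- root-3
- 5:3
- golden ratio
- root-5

Ratio = 9.36 / 5.65 ≈ 1.657.
Distances: root-3 1.732 (Δ 0.075); 5:3 1.667 (Δ 0.010); golden ratio 1.618 (Δ 0.039); root-5 2.236 (Δ 0.579).

5:3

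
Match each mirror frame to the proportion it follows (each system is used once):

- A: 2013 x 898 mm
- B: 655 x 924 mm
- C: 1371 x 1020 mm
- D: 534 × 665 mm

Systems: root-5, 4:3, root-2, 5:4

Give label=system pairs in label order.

A=root-5, B=root-2, C=4:3, D=5:4

A = 2013/898 ≈ 2.242 → root-5 (2.236)
B = 924/655 ≈ 1.411 → root-2 (1.414)
C = 1371/1020 ≈ 1.344 → 4:3 (1.333)
D = 665/534 ≈ 1.245 → 5:4 (1.250)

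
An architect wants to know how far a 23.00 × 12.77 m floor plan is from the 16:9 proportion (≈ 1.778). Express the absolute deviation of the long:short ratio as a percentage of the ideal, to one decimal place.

Ratio = 23.00 / 12.77 ≈ 1.8011.
Ideal 16:9 ≈ 1.7778. |1.8011 − 1.7778| / 1.7778 ≈ 1.31% → 1.3%.

1.3%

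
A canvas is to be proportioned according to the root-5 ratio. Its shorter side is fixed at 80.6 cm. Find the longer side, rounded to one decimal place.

root-5 ≈ 2.23607.
Longer side = 80.6 × 2.23607 ≈ 180.227 → 180.2 cm.

180.2 cm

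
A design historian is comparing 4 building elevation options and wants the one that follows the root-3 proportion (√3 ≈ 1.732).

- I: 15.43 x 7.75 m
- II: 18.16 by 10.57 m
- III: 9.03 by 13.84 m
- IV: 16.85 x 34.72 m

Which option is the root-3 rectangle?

Ratios (long/short): I ≈ 1.991; II ≈ 1.718; III ≈ 1.533; IV ≈ 2.061.
root-3 ≈ 1.732; option II is nearest (Δ 0.014).

II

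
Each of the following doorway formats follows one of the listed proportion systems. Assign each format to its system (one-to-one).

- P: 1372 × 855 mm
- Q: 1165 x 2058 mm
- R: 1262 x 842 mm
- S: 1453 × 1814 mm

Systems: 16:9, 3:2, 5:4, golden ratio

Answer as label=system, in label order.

P=golden ratio, Q=16:9, R=3:2, S=5:4

P = 1372/855 ≈ 1.605 → golden ratio (1.618)
Q = 2058/1165 ≈ 1.767 → 16:9 (1.778)
R = 1262/842 ≈ 1.499 → 3:2 (1.500)
S = 1814/1453 ≈ 1.248 → 5:4 (1.250)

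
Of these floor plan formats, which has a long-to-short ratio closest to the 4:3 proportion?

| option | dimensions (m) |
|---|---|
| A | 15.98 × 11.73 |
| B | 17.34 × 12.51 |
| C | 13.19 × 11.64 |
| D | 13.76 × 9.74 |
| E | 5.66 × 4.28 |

E

Target 4:3 ≈ 1.333.
A: 1.362 (Δ0.029)  B: 1.386 (Δ0.053)  C: 1.133 (Δ0.200)  D: 1.413 (Δ0.080)  E: 1.322 (Δ0.011)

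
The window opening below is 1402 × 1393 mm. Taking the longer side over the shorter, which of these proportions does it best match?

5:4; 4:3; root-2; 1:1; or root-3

1:1

Ratio = 1402 / 1393 ≈ 1.006.
Distances: 5:4 1.250 (Δ 0.244); 4:3 1.333 (Δ 0.327); root-2 1.414 (Δ 0.408); 1:1 1.000 (Δ 0.006); root-3 1.732 (Δ 0.726).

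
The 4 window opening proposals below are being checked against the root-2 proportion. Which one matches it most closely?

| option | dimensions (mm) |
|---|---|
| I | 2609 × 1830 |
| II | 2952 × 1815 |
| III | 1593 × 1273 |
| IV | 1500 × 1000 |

Target root-2 ≈ 1.414.
I: 1.426 (Δ0.012)  II: 1.626 (Δ0.212)  III: 1.251 (Δ0.163)  IV: 1.500 (Δ0.086)

I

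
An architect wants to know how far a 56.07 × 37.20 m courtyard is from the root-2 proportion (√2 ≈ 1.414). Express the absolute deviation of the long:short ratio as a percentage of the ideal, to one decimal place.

Ratio = 56.07 / 37.20 ≈ 1.5073.
Ideal root-2 ≈ 1.4142. |1.5073 − 1.4142| / 1.4142 ≈ 6.58% → 6.6%.

6.6%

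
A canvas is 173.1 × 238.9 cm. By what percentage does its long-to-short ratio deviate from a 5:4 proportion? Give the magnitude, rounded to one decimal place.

Ratio = 238.9 / 173.1 ≈ 1.3801.
Ideal 5:4 = 1.2500. |1.3801 − 1.2500| / 1.2500 ≈ 10.41% → 10.4%.

10.4%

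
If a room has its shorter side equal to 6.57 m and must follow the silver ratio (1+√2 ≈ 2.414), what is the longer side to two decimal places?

silver ratio ≈ 2.41421.
Longer side = 6.57 × 2.41421 ≈ 15.8614 → 15.86 m.

15.86 m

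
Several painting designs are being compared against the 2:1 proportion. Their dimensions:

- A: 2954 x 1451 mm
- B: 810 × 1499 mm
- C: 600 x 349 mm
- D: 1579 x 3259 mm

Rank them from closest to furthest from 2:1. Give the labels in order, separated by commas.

Ratios: A = 2954 / 1451 ≈ 2.036; B = 1499 / 810 ≈ 1.851; C = 600 / 349 ≈ 1.719; D = 3259 / 1579 ≈ 2.064.
|Δ from 2.000|: A 0.036; B 0.149; C 0.281; D 0.064.

A, D, B, C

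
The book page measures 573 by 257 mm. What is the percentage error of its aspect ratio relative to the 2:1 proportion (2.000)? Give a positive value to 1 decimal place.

11.5%

Ratio = 573 / 257 ≈ 2.2296.
Ideal 2:1 = 2.0000. |2.2296 − 2.0000| / 2.0000 ≈ 11.48% → 11.5%.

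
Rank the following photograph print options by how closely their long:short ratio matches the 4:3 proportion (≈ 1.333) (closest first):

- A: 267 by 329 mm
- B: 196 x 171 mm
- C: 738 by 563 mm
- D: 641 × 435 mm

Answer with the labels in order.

Ratios: A = 329 / 267 ≈ 1.232; B = 196 / 171 ≈ 1.146; C = 738 / 563 ≈ 1.311; D = 641 / 435 ≈ 1.474.
|Δ from 1.333|: A 0.101; B 0.187; C 0.022; D 0.141.

C, A, D, B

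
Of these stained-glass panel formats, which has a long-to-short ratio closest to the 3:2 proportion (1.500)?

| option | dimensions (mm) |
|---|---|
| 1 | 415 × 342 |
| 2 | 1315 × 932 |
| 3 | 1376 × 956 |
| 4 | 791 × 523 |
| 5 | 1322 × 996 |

Ratios (long/short): 1 ≈ 1.213; 2 ≈ 1.411; 3 ≈ 1.439; 4 ≈ 1.512; 5 ≈ 1.327.
3:2 ≈ 1.500; option 4 is nearest (Δ 0.012).

4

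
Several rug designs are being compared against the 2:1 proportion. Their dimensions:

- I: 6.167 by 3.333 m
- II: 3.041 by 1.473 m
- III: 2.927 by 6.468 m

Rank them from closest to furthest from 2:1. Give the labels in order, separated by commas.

II, I, III

I: 6.167/3.333 ≈ 1.850 → |1.850 − 2.000| = 0.150
II: 3.041/1.473 ≈ 2.064 → |2.064 − 2.000| = 0.064
III: 6.468/2.927 ≈ 2.210 → |2.210 − 2.000| = 0.210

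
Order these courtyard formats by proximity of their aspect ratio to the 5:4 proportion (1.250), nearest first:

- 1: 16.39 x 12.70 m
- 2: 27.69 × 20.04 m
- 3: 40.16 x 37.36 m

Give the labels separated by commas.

1: 16.39/12.70 ≈ 1.291 → |1.291 − 1.250| = 0.041
2: 27.69/20.04 ≈ 1.382 → |1.382 − 1.250| = 0.132
3: 40.16/37.36 ≈ 1.075 → |1.075 − 1.250| = 0.175

1, 2, 3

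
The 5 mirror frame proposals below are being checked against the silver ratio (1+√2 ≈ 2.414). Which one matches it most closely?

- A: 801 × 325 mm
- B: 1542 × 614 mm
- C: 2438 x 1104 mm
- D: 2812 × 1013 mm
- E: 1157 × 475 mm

E

Target silver ratio ≈ 2.414.
A: 2.465 (Δ0.051)  B: 2.511 (Δ0.097)  C: 2.208 (Δ0.206)  D: 2.776 (Δ0.362)  E: 2.436 (Δ0.022)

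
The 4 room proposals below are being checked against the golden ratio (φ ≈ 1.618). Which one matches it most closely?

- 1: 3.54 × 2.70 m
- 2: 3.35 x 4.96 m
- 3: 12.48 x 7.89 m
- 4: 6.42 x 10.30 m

4

Ratios (long/short): 1 ≈ 1.311; 2 ≈ 1.481; 3 ≈ 1.582; 4 ≈ 1.604.
golden ratio ≈ 1.618; option 4 is nearest (Δ 0.014).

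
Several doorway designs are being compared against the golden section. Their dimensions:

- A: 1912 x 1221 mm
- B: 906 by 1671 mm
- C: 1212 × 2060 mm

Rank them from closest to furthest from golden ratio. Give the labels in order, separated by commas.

Ratios: A = 1912 / 1221 ≈ 1.566; B = 1671 / 906 ≈ 1.844; C = 2060 / 1212 ≈ 1.700.
|Δ from 1.618|: A 0.052; B 0.226; C 0.082.

A, C, B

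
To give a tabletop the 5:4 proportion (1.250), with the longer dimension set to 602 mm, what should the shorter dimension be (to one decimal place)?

5:4 = 1.25000.
Shorter side = 602 ÷ 1.25000 ≈ 481.600 → 481.6 mm.

481.6 mm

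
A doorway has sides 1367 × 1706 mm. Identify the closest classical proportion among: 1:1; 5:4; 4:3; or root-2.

5:4

Ratio = 1706 / 1367 ≈ 1.248.
Distances: 1:1 1.000 (Δ 0.248); 5:4 1.250 (Δ 0.002); 4:3 1.333 (Δ 0.085); root-2 1.414 (Δ 0.166).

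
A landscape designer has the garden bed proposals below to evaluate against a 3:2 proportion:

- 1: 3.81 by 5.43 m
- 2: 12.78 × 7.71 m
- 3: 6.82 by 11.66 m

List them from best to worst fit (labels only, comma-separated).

Ratios: 1 = 5.43 / 3.81 ≈ 1.425; 2 = 12.78 / 7.71 ≈ 1.658; 3 = 11.66 / 6.82 ≈ 1.710.
|Δ from 1.500|: 1 0.075; 2 0.158; 3 0.210.

1, 2, 3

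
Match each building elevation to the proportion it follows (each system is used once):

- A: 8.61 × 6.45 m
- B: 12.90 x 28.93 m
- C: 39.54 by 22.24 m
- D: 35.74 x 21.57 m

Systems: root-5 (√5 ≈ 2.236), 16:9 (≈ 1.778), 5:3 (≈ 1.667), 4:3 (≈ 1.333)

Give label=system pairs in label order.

A=4:3, B=root-5, C=16:9, D=5:3

Ratios: A ≈ 1.335; B ≈ 2.243; C ≈ 1.778; D ≈ 1.657.
Targets: root-5 ≈ 2.236; 16:9 ≈ 1.778; 5:3 ≈ 1.667; 4:3 ≈ 1.333.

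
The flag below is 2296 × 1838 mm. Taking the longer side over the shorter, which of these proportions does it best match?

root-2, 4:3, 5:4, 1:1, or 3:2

Ratio = 2296 / 1838 ≈ 1.249.
Distances: root-2 1.414 (Δ 0.165); 4:3 1.333 (Δ 0.084); 5:4 1.250 (Δ 0.001); 1:1 1.000 (Δ 0.249); 3:2 1.500 (Δ 0.251).

5:4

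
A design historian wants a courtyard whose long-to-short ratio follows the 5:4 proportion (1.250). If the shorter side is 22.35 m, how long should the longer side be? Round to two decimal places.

27.94 m

5:4 = 1.25000.
Longer side = 22.35 × 1.25000 ≈ 27.9375 → 27.94 m.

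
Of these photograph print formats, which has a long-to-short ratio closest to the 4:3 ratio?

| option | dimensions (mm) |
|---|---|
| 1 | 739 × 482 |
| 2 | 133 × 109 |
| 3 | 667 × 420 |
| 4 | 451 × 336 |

Ratios (long/short): 1 ≈ 1.533; 2 ≈ 1.220; 3 ≈ 1.588; 4 ≈ 1.342.
4:3 ≈ 1.333; option 4 is nearest (Δ 0.009).

4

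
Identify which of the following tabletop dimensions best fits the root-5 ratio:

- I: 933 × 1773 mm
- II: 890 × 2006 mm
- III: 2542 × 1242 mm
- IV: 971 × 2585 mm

II

Target root-5 ≈ 2.236.
I: 1.900 (Δ0.336)  II: 2.254 (Δ0.018)  III: 2.047 (Δ0.189)  IV: 2.662 (Δ0.426)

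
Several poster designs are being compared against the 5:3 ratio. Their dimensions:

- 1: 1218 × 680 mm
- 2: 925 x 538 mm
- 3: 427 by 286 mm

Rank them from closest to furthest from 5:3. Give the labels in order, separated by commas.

2, 1, 3

Ratios: 1 = 1218 / 680 ≈ 1.791; 2 = 925 / 538 ≈ 1.719; 3 = 427 / 286 ≈ 1.493.
|Δ from 1.667|: 1 0.124; 2 0.052; 3 0.174.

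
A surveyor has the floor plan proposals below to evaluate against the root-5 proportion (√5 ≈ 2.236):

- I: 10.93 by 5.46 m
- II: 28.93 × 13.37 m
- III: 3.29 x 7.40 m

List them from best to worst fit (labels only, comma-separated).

I: 10.93/5.46 ≈ 2.002 → |2.002 − 2.236| = 0.234
II: 28.93/13.37 ≈ 2.164 → |2.164 − 2.236| = 0.072
III: 7.40/3.29 ≈ 2.249 → |2.249 − 2.236| = 0.013

III, II, I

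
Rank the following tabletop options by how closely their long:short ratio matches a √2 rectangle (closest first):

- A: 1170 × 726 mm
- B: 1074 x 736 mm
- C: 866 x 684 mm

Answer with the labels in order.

B, C, A

Ratios: A = 1170 / 726 ≈ 1.612; B = 1074 / 736 ≈ 1.459; C = 866 / 684 ≈ 1.266.
|Δ from 1.414|: A 0.198; B 0.045; C 0.148.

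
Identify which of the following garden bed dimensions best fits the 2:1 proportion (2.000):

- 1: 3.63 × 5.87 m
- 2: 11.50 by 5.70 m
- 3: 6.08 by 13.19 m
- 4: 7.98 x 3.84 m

Ratios (long/short): 1 ≈ 1.617; 2 ≈ 2.018; 3 ≈ 2.169; 4 ≈ 2.078.
2:1 ≈ 2.000; option 2 is nearest (Δ 0.018).

2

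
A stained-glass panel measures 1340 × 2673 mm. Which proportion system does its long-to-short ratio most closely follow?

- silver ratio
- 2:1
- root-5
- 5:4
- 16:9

2:1

2673/1340 ≈ 1.995. Nearest candidates are 2:1 (2.000, off by 0.005) and 16:9 (1.778, off by 0.217).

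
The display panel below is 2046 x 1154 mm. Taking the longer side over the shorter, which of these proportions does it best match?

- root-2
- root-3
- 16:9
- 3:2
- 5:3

16:9

Ratio = 2046 / 1154 ≈ 1.773.
Distances: root-2 1.414 (Δ 0.359); root-3 1.732 (Δ 0.041); 16:9 1.778 (Δ 0.005); 3:2 1.500 (Δ 0.273); 5:3 1.667 (Δ 0.106).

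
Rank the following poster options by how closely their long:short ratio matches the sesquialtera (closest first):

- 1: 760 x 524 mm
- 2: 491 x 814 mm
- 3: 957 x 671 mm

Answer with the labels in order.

1, 3, 2

1: 760/524 ≈ 1.450 → |1.450 − 1.500| = 0.050
2: 814/491 ≈ 1.658 → |1.658 − 1.500| = 0.158
3: 957/671 ≈ 1.426 → |1.426 − 1.500| = 0.074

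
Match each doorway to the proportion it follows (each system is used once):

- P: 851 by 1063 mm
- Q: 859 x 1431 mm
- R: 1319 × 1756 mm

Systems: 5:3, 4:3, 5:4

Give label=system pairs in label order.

Ratios: P ≈ 1.249; Q ≈ 1.666; R ≈ 1.331.
Targets: 5:3 ≈ 1.667; 4:3 ≈ 1.333; 5:4 ≈ 1.250.

P=5:4, Q=5:3, R=4:3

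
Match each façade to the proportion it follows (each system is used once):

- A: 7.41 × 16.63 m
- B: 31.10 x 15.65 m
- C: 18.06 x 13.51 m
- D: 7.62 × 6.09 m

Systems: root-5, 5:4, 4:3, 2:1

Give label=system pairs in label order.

A=root-5, B=2:1, C=4:3, D=5:4

Ratios: A ≈ 2.244; B ≈ 1.987; C ≈ 1.337; D ≈ 1.251.
Targets: root-5 ≈ 2.236; 5:4 ≈ 1.250; 4:3 ≈ 1.333; 2:1 ≈ 2.000.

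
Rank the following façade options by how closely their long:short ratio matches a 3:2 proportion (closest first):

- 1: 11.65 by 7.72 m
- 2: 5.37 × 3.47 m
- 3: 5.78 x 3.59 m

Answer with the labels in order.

1, 2, 3

Ratios: 1 = 11.65 / 7.72 ≈ 1.509; 2 = 5.37 / 3.47 ≈ 1.548; 3 = 5.78 / 3.59 ≈ 1.610.
|Δ from 1.500|: 1 0.009; 2 0.048; 3 0.110.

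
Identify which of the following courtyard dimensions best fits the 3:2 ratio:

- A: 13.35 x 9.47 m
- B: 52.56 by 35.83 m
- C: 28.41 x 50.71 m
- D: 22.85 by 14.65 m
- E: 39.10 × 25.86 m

E

Ratios (long/short): A ≈ 1.410; B ≈ 1.467; C ≈ 1.785; D ≈ 1.560; E ≈ 1.512.
3:2 ≈ 1.500; option E is nearest (Δ 0.012).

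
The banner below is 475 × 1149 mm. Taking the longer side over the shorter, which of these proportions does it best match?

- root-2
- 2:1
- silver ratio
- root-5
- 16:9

1149/475 ≈ 2.419. Nearest candidates are silver ratio (2.414, off by 0.005) and root-5 (2.236, off by 0.183).

silver ratio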